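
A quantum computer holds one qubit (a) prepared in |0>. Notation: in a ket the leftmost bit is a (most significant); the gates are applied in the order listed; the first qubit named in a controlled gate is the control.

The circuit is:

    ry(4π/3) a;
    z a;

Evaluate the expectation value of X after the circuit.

In the final state, X has expectation sqrt(3)/2.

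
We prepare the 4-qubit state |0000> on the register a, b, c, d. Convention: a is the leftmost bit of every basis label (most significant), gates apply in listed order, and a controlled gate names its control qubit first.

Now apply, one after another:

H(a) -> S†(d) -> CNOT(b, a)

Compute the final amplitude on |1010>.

The amplitude on |1010> is 0.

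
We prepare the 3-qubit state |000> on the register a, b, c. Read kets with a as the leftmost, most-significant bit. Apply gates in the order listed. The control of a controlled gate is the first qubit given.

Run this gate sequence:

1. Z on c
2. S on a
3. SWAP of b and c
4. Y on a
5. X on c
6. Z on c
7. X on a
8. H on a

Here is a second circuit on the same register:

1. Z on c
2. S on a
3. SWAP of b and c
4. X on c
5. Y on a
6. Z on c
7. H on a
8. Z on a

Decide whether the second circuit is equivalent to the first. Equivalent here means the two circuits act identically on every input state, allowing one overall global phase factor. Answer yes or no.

Yes — the two circuits implement the same unitary up to a global phase.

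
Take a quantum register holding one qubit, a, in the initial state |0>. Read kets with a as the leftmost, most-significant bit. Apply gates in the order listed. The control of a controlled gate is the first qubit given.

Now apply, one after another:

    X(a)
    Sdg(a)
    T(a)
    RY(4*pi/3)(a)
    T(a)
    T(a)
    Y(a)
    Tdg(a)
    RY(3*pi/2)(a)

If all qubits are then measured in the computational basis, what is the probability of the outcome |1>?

A full measurement returns |1> with probability 1/2 - sqrt(6)/8.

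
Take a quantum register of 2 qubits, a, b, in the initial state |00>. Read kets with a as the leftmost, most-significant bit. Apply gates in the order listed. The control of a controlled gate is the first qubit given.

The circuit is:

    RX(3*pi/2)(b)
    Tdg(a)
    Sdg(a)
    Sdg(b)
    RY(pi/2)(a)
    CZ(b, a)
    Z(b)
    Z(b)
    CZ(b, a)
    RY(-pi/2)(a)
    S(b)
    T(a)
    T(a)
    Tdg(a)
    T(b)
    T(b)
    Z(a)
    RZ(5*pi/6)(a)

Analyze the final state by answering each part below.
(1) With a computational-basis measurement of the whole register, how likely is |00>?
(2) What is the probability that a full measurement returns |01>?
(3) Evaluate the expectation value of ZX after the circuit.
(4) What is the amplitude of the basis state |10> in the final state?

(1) A full measurement returns |00> with probability 1/2. Key observation: steps 4-11 multiply out to the identity, so the circuit reduces to the remaining gates.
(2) The probability of measuring |01> is 1/2.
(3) The observable ZX averages to -1.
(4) |10> carries amplitude 0 in the final state.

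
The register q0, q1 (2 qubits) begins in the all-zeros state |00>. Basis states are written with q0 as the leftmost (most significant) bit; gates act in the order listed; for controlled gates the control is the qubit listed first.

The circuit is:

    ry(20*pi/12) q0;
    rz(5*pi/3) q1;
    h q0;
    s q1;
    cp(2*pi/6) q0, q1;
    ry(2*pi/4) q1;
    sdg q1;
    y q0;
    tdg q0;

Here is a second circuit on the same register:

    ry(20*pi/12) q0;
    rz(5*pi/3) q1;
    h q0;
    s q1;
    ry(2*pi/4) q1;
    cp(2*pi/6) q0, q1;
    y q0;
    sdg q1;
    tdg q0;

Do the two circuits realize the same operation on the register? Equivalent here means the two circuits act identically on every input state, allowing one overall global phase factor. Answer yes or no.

No — the two circuits implement different unitaries, even allowing a global phase.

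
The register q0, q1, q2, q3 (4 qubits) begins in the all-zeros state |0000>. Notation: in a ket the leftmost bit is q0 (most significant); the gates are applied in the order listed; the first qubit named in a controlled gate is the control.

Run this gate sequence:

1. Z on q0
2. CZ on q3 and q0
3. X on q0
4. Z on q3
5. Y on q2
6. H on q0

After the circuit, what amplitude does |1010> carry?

|1010> carries amplitude -sqrt(2)*I/2 in the final state.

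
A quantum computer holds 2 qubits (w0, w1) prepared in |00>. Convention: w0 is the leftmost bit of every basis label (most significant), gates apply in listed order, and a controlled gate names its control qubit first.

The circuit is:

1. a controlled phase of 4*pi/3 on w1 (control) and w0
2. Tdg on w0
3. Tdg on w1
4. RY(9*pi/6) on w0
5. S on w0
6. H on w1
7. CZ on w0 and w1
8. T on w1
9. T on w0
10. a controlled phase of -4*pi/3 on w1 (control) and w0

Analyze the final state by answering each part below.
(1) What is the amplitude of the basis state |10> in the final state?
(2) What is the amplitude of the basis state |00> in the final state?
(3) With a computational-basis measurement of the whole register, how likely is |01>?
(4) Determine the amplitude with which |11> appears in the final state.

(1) The amplitude on |10> is exp(3*I*pi/4)/2.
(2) |00> carries amplitude -1/2 in the final state.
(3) The probability of measuring |01> is 1/4.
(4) |11> carries amplitude exp(2*I*pi/3)/2 in the final state.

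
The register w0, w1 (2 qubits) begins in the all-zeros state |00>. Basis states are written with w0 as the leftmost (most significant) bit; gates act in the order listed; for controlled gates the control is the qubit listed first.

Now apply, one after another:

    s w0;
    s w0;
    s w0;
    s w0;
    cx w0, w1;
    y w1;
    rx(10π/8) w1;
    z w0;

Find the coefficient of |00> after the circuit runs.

The final state's coefficient on |00> equals sqrt(sqrt(2) + 2)/2. Key observation: the block from step 1 through step 4 cancels to the identity and can be dropped.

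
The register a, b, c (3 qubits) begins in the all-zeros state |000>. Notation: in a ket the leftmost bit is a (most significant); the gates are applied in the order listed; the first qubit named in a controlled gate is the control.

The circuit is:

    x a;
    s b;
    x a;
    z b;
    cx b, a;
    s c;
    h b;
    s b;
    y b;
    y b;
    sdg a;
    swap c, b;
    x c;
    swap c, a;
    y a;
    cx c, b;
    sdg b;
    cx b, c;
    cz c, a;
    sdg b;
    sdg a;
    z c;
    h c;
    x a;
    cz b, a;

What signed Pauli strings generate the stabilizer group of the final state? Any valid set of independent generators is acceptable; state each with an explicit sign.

The final state is stabilized by the group generated by -XII, +IIX, +IZI; other independent generating sets are equally valid.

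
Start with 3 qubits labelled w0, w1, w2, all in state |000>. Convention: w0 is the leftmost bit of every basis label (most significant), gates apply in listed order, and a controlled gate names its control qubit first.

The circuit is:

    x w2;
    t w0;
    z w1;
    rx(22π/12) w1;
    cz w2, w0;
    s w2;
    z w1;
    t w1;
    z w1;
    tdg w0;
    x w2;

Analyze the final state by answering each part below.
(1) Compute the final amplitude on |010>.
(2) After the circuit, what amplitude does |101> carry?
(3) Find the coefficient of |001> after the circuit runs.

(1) The final state's coefficient on |010> equals (-sqrt(2) + sqrt(6))*exp(I*pi/4)/4.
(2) The amplitude on |101> is 0.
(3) The final state's coefficient on |001> equals 0.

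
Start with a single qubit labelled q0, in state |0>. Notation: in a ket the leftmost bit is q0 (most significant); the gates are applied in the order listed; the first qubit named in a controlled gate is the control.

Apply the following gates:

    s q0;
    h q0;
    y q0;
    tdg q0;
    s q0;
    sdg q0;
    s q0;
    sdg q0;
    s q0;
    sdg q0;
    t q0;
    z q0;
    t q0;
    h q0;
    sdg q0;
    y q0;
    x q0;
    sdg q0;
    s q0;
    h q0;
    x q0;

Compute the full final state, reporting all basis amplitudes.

The resulting statevector has amplitude sqrt(2)*(1 - I + sqrt(2)*I)/4 on |0>, sqrt(2)*(1 - exp(3*I*pi/4) + exp(I*pi/4) + I)/4 on |1>. Key observation: the block from step 4 through step 11 cancels to the identity and can be dropped.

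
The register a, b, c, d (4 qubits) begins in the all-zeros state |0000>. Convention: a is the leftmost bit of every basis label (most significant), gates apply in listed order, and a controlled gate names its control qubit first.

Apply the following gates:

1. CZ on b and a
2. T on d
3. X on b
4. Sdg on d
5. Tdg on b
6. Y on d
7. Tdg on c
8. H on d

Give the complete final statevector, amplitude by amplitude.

After the circuit, the state carries amplitude sqrt(2)*exp(I*pi/4)/2 on |0100>, -sqrt(2)*exp(I*pi/4)/2 on |0101>, and 0 on every other basis state.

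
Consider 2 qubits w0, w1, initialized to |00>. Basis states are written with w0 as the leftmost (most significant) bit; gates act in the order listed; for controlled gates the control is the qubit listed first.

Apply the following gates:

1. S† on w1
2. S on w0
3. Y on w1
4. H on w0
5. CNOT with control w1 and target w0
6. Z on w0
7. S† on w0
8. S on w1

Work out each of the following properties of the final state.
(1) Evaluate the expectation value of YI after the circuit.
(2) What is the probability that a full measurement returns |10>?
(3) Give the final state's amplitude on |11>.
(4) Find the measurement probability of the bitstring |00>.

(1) The observable YI averages to 1.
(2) A full measurement returns |10> with probability 0.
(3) |11> carries amplitude -sqrt(2)*I/2 in the final state.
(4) A full measurement returns |00> with probability 0.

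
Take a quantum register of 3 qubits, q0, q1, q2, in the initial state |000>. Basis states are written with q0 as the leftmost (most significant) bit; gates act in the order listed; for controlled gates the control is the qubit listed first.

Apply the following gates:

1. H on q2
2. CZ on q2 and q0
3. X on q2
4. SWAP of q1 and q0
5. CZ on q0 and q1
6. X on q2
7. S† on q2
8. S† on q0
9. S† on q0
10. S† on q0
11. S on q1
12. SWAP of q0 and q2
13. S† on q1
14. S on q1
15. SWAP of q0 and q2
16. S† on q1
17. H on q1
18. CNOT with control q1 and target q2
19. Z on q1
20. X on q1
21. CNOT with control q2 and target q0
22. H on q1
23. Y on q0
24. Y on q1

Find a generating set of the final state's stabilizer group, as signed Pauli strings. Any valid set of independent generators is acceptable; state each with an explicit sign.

One valid set of independent stabilizer generators is -XZX, +IYZ, -ZIZ (any independent generating set of the same group is equally correct). Key observation: steps 11-16 multiply out to the identity, so the circuit reduces to the remaining gates.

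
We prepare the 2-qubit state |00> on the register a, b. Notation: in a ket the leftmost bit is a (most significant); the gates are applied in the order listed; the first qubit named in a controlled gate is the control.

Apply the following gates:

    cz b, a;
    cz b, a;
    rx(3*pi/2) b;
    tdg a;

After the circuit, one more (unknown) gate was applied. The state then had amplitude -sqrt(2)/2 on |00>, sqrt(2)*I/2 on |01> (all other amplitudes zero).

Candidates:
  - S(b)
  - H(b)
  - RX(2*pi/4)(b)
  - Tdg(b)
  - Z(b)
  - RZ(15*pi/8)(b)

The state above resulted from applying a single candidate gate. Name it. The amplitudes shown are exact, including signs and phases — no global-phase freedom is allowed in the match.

The unique candidate consistent with the amplitudes is Z(b).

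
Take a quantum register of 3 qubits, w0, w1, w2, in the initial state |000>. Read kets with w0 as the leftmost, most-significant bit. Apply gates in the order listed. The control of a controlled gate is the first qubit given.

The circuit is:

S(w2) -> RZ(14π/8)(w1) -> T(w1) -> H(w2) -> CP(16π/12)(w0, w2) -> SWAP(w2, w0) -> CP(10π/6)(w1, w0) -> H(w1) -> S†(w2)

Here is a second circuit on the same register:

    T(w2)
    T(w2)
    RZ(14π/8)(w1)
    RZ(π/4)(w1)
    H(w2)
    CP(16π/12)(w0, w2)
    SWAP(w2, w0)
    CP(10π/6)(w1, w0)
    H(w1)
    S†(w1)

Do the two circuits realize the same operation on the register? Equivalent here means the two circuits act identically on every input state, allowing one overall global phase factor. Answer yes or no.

No, they are not equivalent — no single phase factor reconciles the two unitaries.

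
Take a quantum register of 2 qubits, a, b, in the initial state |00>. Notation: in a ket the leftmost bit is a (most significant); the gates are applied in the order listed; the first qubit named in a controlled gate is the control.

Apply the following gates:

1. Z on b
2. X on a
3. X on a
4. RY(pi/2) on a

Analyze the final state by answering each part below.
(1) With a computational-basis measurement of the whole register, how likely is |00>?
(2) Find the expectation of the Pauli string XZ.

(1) A full measurement returns |00> with probability 1/2. Key observation: steps 2-3 multiply out to the identity, so the circuit reduces to the remaining gates.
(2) The observable XZ averages to 1.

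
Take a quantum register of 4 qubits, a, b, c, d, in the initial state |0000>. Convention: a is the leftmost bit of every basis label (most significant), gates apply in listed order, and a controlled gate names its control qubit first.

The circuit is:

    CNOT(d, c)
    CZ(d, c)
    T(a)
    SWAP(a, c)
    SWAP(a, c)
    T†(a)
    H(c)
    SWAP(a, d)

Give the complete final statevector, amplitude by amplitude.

After the circuit, the state carries amplitude sqrt(2)/2 on |0000>, sqrt(2)/2 on |0010>, and 0 on every other basis state. Key observation: the block from step 3 through step 6 cancels to the identity and can be dropped.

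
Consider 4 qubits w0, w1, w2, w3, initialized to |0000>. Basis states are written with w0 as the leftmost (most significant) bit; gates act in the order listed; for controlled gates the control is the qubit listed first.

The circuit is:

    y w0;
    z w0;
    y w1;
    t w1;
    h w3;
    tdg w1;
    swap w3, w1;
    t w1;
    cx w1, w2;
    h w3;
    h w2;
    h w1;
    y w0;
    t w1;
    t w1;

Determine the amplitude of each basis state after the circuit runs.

The final amplitudes are -I/4 - exp(3*I*pi/4)/4 on |0000>, exp(3*I*pi/4)/4 + I/4 on |0001>, -I/4 + exp(3*I*pi/4)/4 on |0010>, -exp(3*I*pi/4)/4 + I/4 on |0011>, 1/4 - exp(I*pi/4)/4 on |0100>, -1/4 + exp(I*pi/4)/4 on |0101>, 1/4 + exp(I*pi/4)/4 on |0110>, -1/4 - exp(I*pi/4)/4 on |0111>, 0 on |1000>, 0 on |1001>, 0 on |1010>, 0 on |1011>, 0 on |1100>, 0 on |1101>, 0 on |1110>, 0 on |1111>.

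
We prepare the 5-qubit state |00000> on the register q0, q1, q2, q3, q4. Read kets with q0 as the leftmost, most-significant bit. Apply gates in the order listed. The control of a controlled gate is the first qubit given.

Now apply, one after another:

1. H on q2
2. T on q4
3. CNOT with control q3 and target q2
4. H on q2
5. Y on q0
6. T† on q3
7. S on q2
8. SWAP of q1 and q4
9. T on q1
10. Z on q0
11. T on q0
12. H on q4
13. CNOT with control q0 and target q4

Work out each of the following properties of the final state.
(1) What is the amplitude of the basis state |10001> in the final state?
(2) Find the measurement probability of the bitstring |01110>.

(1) The final state's coefficient on |10001> equals -sqrt(2)*exp(3*I*pi/4)/2.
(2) Outcome |01110> occurs with probability 0.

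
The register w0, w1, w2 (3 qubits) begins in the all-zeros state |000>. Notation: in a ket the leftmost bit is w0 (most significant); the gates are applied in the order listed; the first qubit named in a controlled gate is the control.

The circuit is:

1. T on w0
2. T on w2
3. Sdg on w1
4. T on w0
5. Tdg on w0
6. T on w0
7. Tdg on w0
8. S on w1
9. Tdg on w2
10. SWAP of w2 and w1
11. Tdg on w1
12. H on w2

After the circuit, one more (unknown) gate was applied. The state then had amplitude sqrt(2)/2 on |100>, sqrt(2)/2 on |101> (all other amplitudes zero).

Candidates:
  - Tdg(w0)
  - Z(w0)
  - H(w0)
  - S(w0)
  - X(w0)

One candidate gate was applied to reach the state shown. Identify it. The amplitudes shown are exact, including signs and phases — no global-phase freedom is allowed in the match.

The unique candidate consistent with the amplitudes is X(w0). Key observation: the block from step 2 through step 9 cancels to the identity and can be dropped.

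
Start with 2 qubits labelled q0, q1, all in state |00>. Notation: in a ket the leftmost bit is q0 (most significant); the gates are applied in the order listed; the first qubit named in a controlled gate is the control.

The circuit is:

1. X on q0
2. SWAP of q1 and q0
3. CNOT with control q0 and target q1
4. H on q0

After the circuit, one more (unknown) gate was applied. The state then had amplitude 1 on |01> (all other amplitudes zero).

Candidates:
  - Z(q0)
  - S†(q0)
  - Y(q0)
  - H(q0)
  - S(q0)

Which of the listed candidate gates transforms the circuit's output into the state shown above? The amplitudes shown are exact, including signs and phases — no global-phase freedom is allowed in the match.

The unique candidate consistent with the amplitudes is H(q0).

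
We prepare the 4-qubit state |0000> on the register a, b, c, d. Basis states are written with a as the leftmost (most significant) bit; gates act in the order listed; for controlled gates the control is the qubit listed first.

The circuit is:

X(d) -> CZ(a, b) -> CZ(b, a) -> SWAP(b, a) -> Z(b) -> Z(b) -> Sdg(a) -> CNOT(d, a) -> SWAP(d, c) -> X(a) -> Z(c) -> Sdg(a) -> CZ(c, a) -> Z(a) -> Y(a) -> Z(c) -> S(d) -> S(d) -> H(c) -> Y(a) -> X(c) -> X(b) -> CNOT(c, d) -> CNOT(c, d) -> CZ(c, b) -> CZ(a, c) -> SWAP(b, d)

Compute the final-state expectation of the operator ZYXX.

The observable ZYXX averages to 0. Key observation: gates 23-24 undo each other exactly, leaving only the rest of the circuit to track.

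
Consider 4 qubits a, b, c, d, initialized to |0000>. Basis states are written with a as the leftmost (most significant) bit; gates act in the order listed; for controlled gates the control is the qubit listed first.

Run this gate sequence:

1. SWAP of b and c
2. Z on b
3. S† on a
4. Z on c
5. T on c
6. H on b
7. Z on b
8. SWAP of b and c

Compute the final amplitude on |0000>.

The amplitude on |0000> is sqrt(2)/2.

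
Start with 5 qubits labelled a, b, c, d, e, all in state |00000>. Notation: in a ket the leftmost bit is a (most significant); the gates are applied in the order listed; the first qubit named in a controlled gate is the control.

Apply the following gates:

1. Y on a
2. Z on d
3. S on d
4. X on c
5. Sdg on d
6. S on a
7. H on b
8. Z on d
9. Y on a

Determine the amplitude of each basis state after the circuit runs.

After the circuit, the state carries amplitude sqrt(2)*I/2 on |00100>, sqrt(2)*I/2 on |01100>, and 0 on every other basis state.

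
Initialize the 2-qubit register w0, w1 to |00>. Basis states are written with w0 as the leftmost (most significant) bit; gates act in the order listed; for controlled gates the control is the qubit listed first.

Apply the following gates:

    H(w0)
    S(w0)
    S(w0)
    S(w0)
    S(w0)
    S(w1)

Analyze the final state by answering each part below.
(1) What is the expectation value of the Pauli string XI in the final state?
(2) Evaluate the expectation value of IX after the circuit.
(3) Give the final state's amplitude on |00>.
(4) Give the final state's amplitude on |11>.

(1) The expectation value of XI is 1. Key observation: steps 2-5 multiply out to the identity, so the circuit reduces to the remaining gates.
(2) The observable IX averages to 0.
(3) The amplitude on |00> is sqrt(2)/2.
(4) The final state's coefficient on |11> equals 0.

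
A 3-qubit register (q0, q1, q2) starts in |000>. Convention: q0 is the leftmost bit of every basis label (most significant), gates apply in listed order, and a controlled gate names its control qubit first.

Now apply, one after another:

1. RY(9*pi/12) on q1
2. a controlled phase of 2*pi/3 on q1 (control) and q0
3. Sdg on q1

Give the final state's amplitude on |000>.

The final state's coefficient on |000> equals sqrt(2 - sqrt(2))/2.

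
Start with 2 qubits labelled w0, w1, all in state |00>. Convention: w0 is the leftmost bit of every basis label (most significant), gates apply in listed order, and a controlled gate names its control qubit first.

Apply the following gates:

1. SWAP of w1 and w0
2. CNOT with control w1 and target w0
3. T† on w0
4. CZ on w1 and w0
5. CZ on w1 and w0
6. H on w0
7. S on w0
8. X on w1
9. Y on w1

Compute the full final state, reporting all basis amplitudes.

The resulting statevector has amplitude -sqrt(2)*I/2 on |00>, 0 on |01>, sqrt(2)/2 on |10>, 0 on |11>. Key observation: gates 4-5 undo each other exactly, leaving only the rest of the circuit to track.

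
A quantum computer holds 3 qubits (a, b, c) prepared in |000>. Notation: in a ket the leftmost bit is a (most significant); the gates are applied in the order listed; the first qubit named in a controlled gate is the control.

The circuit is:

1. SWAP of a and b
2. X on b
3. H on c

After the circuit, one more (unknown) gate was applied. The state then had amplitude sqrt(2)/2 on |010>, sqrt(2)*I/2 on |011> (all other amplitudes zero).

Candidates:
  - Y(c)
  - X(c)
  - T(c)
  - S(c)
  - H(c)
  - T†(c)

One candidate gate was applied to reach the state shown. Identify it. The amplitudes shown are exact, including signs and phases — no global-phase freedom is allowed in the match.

The applied gate was S(c).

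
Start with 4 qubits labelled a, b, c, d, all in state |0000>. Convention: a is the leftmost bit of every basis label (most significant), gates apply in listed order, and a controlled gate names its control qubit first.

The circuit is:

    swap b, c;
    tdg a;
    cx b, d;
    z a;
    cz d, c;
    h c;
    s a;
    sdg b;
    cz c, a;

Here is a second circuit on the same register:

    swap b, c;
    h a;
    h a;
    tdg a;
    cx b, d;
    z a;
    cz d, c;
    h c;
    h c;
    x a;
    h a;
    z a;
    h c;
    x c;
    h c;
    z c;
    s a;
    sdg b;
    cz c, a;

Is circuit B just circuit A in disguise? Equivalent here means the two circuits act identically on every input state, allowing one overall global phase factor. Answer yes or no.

No — the two circuits implement different unitaries, even allowing a global phase.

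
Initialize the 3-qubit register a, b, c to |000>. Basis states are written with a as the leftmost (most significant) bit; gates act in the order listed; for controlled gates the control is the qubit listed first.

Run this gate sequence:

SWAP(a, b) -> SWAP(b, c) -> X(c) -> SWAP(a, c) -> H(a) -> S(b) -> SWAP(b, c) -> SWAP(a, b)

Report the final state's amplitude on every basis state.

After the circuit, the state carries amplitude sqrt(2)/2 on |000>, -sqrt(2)/2 on |010>, and 0 on every other basis state.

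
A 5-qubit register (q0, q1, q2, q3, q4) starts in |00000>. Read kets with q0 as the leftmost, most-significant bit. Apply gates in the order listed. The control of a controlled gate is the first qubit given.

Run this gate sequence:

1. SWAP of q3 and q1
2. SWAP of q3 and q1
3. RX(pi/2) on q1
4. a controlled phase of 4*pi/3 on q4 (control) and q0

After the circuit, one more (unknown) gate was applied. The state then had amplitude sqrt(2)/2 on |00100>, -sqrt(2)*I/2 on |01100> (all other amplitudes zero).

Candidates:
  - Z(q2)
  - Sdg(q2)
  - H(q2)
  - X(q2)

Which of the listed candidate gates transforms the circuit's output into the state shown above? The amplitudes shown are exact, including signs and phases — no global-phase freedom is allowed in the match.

It was X(q2) that produced the state shown. Key observation: gates 1-2 undo each other exactly, leaving only the rest of the circuit to track.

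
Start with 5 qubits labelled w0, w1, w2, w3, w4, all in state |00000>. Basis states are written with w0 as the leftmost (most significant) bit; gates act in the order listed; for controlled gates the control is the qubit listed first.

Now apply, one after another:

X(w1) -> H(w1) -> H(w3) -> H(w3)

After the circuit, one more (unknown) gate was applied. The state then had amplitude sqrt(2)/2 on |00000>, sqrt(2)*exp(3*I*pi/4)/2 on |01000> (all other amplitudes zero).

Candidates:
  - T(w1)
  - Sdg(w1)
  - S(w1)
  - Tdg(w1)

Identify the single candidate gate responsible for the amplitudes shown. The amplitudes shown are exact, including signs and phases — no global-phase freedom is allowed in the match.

It was Tdg(w1) that produced the state shown.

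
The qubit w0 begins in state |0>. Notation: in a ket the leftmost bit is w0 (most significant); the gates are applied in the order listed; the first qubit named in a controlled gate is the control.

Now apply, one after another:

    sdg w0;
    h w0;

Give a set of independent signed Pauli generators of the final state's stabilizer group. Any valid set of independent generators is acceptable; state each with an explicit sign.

The final state is stabilized by the group generated by +X; other independent generating sets are equally valid.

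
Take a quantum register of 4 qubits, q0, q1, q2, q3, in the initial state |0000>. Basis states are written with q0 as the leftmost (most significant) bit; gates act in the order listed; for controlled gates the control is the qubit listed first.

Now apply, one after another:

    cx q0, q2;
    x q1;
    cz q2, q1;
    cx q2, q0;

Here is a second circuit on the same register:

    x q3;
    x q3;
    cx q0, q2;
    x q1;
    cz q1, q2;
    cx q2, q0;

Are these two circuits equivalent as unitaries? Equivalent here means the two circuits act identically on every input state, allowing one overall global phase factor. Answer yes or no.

Yes: on every input state the two circuits agree up to one overall phase factor.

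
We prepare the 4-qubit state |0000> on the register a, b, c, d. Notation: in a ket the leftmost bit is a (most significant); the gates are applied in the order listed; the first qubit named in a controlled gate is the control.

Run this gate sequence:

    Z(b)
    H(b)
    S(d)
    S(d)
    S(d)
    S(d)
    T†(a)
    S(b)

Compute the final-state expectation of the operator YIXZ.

The observable YIXZ averages to 0. Key observation: the block from step 3 through step 6 cancels to the identity and can be dropped.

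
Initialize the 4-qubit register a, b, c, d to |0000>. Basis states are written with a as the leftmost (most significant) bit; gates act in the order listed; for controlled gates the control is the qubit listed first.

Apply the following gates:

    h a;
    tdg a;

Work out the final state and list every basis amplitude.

After the circuit, the state carries amplitude sqrt(2)/2 on |0000>, -sqrt(2)*exp(3*I*pi/4)/2 on |1000>, and 0 on every other basis state.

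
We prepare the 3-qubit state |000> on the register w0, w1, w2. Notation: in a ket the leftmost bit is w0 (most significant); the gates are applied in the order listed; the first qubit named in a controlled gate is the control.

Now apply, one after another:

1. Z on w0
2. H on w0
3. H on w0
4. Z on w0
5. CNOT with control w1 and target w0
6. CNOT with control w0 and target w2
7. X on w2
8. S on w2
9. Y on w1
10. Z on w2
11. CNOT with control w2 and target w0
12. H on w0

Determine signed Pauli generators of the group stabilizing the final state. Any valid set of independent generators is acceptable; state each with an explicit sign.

One valid set of independent stabilizer generators is -XII, -IZI, -IIZ (any independent generating set of the same group is equally correct). Key observation: the block from step 1 through step 4 cancels to the identity and can be dropped.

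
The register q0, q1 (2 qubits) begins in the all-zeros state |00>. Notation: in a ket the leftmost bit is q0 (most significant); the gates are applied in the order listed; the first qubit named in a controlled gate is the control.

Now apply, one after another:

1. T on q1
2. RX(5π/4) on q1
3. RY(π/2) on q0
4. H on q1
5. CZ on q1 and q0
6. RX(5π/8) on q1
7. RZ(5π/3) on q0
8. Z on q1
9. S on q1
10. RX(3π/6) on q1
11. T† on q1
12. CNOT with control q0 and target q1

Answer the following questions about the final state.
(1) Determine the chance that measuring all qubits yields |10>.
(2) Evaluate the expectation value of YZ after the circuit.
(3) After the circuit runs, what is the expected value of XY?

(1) Outcome |10> occurs with probability sqrt(2)/8 + 1/4.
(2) In the final state, YZ has expectation -sqrt(6 - 3*sqrt(2))/8 + sqrt(4 - 2*sqrt(2))/8 + sqrt(2*sqrt(2) + 4)/8 + sqrt(3*sqrt(2) + 6)/8.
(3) In the final state, XY has expectation -sqrt(1/2 - sqrt(2)/4)*sqrt(sqrt(2)/4 + 1/2)*exp(I*pi/3)*sin(5*pi/16)**2 - sqrt(1/2 - sqrt(2)/4)*sqrt(sqrt(2)/4 + 1/2)*exp(I*pi/3)*cos(5*pi/16)**2 - sqrt(1/2 - sqrt(2)/4)*sqrt(sqrt(2)/4 + 1/2)*exp(-I*pi/3)*cos(5*pi/16)**2 - sqrt(1/2 - sqrt(2)/4)*sqrt(sqrt(2)/4 + 1/2)*exp(-I*pi/3)*sin(5*pi/16)**2.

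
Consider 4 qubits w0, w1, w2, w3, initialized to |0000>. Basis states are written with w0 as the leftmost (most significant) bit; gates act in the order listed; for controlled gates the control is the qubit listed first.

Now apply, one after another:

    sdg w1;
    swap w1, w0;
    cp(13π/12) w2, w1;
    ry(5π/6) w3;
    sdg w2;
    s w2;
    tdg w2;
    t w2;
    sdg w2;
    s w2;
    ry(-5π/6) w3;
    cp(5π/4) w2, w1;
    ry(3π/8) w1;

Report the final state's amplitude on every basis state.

The final amplitudes are cos(3*pi/16) on |0000>, sin(3*pi/16) on |0100>, and 0 on every other basis state.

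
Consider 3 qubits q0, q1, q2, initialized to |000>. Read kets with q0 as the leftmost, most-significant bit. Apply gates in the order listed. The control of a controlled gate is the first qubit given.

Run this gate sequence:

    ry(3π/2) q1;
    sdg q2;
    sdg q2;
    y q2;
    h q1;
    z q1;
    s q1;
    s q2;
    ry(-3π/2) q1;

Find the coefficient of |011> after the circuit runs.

The final state's coefficient on |011> equals sqrt(2)*I/2.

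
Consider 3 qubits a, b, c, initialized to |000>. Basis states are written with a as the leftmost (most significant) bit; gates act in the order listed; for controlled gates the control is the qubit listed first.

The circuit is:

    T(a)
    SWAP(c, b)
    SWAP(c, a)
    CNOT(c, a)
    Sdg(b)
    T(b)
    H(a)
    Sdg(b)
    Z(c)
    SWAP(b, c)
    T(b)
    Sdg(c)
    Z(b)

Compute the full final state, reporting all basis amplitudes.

The resulting statevector has amplitude sqrt(2)/2 on |000>, sqrt(2)/2 on |100>, and 0 on every other basis state.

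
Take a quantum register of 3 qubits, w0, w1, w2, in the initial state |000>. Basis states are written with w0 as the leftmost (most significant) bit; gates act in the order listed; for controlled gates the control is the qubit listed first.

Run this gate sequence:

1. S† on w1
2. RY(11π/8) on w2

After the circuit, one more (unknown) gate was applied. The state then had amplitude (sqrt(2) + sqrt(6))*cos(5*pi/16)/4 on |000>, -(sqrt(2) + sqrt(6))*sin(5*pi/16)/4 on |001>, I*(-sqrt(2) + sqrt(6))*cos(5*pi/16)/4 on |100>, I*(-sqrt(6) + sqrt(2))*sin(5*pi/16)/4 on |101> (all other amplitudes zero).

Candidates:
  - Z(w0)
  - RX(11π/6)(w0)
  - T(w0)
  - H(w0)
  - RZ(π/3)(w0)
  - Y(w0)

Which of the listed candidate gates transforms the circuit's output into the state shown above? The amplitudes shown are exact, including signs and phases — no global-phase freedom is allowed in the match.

The applied gate was RX(11π/6)(w0).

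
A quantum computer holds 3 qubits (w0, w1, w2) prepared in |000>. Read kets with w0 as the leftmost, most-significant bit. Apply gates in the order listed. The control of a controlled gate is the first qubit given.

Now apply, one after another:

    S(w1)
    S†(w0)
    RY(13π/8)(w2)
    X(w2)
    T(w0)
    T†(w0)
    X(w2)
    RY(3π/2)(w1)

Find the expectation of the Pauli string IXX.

The expectation value of IXX is sqrt(sqrt(2) + 2)/2. Key observation: gates 4-7 undo each other exactly, leaving only the rest of the circuit to track.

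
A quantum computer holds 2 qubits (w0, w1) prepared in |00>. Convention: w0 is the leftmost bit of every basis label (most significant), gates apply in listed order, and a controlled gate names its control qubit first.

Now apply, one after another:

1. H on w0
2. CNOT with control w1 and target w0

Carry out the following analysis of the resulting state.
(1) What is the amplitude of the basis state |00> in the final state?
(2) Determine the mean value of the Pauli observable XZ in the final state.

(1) The amplitude on |00> is sqrt(2)/2.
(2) In the final state, XZ has expectation 1.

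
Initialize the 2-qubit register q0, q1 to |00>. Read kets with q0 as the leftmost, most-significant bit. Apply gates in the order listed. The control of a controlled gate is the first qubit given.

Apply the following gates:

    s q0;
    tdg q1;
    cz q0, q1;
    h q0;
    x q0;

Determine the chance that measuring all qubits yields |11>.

Outcome |11> occurs with probability 0.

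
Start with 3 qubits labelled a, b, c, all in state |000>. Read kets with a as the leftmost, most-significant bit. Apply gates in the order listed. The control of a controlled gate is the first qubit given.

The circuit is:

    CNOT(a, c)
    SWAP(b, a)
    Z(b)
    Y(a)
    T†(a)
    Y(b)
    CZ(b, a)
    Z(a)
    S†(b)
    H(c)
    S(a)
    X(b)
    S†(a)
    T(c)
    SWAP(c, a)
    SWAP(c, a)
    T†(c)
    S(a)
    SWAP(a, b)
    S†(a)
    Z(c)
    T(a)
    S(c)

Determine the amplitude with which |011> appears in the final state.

The final state's coefficient on |011> equals sqrt(2)*exp(I*pi/4)/2.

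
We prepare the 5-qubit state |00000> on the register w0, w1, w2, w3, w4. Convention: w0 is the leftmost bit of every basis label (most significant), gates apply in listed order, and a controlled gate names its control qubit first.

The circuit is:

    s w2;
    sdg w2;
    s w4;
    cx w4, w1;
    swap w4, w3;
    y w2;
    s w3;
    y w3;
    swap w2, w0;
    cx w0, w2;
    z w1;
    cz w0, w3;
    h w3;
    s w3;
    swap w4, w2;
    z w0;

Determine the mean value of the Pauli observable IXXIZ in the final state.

The observable IXXIZ averages to 0.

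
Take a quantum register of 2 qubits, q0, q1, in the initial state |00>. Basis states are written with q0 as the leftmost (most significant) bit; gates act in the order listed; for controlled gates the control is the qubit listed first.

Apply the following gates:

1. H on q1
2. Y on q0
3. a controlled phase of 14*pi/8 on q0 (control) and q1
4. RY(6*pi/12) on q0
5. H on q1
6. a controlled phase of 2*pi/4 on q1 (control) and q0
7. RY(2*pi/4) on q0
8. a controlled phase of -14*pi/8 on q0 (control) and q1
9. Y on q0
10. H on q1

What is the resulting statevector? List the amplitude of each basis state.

The resulting statevector has amplitude sqrt(2)*(1 - I - exp(I*pi/4) + exp(3*I*pi/4))/8 on |00>, sqrt(2)*(-1 - exp(3*I*pi/4) + exp(I*pi/4) + I)/8 on |01>, sqrt(2)*(3 - exp(I*pi/4) - exp(3*I*pi/4) + I)/8 on |10>, sqrt(2)*(1 - 3*exp(3*I*pi/4) - I + exp(I*pi/4))/8 on |11>.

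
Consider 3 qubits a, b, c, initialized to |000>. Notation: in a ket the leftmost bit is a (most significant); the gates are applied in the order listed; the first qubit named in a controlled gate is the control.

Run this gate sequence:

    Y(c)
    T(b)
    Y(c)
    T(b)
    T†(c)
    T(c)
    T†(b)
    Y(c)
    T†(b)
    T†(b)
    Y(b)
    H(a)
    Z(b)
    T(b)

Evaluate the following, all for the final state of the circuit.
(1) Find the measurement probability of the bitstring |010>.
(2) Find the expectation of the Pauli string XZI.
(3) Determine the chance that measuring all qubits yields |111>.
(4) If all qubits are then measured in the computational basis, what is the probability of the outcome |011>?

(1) Outcome |010> occurs with probability 0. Key observation: gates 2-9 undo each other exactly, leaving only the rest of the circuit to track.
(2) The expectation value of XZI is -1.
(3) The probability of measuring |111> is 1/2.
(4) A full measurement returns |011> with probability 1/2.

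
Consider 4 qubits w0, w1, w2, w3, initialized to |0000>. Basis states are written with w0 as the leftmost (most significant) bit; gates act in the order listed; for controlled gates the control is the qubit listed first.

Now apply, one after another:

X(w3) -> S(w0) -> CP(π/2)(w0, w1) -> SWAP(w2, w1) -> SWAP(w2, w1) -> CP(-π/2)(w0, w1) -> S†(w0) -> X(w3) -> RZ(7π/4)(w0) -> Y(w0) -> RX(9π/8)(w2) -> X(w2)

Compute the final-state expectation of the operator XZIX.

The observable XZIX averages to 0. Key observation: steps 1-8 multiply out to the identity, so the circuit reduces to the remaining gates.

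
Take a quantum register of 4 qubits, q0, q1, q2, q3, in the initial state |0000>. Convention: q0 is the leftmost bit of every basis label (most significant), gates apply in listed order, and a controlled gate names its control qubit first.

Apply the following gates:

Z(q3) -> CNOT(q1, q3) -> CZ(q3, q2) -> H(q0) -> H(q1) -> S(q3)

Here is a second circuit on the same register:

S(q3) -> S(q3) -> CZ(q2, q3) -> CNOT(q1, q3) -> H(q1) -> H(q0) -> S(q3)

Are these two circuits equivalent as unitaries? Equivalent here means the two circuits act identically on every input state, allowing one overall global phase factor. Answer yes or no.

No — the two circuits implement different unitaries, even allowing a global phase.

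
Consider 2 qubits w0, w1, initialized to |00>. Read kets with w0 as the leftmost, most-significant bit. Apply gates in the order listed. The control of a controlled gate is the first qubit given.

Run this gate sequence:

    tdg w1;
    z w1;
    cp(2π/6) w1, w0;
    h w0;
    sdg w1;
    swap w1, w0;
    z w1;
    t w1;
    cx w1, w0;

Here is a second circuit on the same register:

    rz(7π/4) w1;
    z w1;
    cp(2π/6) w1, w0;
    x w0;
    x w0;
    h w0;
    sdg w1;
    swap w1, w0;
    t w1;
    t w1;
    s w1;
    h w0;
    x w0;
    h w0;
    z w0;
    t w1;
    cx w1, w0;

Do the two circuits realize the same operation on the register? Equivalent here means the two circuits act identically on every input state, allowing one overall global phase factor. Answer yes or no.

Yes — the two circuits implement the same unitary up to a global phase.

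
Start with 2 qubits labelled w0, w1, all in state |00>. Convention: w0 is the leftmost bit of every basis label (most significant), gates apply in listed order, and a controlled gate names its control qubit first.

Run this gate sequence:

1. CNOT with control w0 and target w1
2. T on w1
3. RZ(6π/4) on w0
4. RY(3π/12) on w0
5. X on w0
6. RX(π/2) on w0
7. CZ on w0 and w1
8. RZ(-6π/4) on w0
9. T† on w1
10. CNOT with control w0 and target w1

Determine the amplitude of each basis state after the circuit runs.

The resulting statevector has amplitude sqrt(2)*sqrt(2 - sqrt(2))/4 - sqrt(2)*I*sqrt(sqrt(2) + 2)/4 on |00>, 0 on |01>, 0 on |10>, sqrt(2)*sqrt(2 - sqrt(2))/4 + sqrt(2)*I*sqrt(sqrt(2) + 2)/4 on |11>.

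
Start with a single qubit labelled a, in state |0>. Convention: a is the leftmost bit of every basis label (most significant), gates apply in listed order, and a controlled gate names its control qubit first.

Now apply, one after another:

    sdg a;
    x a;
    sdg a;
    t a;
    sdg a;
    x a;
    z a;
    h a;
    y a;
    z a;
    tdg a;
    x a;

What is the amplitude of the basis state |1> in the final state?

The amplitude on |1> is sqrt(2)*exp(3*I*pi/4)/2.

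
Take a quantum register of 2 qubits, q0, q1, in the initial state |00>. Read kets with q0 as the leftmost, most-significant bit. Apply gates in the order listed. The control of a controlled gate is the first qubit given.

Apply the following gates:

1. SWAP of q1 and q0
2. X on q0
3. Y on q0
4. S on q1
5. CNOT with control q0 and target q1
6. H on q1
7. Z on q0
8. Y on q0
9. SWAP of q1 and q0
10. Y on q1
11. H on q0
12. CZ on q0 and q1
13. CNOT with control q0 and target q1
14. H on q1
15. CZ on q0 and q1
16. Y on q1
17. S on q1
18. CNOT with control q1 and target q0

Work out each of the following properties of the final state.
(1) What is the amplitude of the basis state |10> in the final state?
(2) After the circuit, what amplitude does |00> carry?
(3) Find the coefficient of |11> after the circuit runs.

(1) The amplitude on |10> is 0.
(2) The final state's coefficient on |00> equals -sqrt(2)/2.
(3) The amplitude on |11> is sqrt(2)*I/2.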